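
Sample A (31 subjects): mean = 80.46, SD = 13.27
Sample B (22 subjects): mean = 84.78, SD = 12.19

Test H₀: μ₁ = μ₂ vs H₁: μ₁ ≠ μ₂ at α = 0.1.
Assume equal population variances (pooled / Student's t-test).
Student's two-sample t-test (equal variances):
H₀: μ₁ = μ₂
H₁: μ₁ ≠ μ₂
df = n₁ + n₂ - 2 = 51
Pooled variance s_p² = [(n₁-1)s₁² + (n₂-1)s₂²] / (n₁ + n₂ - 2) = [(30)(13.27²) + (21)(12.19²)] / 51 = 164.7707
SE = √(s_p²(1/n₁ + 1/n₂)) = √(164.7707 × (1/31 + 1/22)) = 3.5784
t = (x̄₁ - x̄₂) / SE = (80.46 - 84.78) / 3.5784 = -4.32 / 3.5784 = -1.207
p-value = 0.2329

Since p-value > α = 0.1, we fail to reject H₀.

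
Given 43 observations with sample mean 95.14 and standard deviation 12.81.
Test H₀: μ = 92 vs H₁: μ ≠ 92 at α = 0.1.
One-sample t-test:
H₀: μ = 92
H₁: μ ≠ 92
df = n - 1 = 42
t = (x̄ - μ₀) / (s/√n) = (95.14 - 92) / (12.81/√43) = 1.607
p-value = 0.1155

Since p-value > α = 0.1, we fail to reject H₀.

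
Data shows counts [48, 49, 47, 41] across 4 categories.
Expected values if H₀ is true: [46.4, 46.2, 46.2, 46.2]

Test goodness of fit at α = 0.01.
Chi-square goodness of fit test:
H₀: observed counts match expected distribution
H₁: observed counts differ from expected distribution
df = k - 1 = 3
χ² = Σ(O - E)²/E
   = (48 - 46.4)²/46.4 + (49 - 46.2)²/46.2 + (47 - 46.2)²/46.2 + (41 - 46.2)²/46.2
   = 0.055 + 0.170 + 0.014 + 0.585
   = 0.82
p-value = 0.8437

Since p-value > α = 0.01, we fail to reject H₀.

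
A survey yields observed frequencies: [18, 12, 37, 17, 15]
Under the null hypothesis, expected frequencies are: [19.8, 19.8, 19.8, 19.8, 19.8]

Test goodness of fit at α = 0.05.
Chi-square goodness of fit test:
H₀: observed counts match expected distribution
H₁: observed counts differ from expected distribution
df = k - 1 = 4
χ² = Σ(O - E)²/E
   = (18 - 19.8)²/19.8 + (12 - 19.8)²/19.8 + (37 - 19.8)²/19.8 + (17 - 19.8)²/19.8 + (15 - 19.8)²/19.8
   = 0.164 + 3.073 + 14.941 + 0.396 + 1.164
   = 19.74
p-value = 0.0006

Since p-value < α = 0.05, we reject H₀.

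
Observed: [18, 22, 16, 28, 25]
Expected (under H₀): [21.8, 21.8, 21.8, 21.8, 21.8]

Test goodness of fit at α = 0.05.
Chi-square goodness of fit test:
H₀: observed counts match expected distribution
H₁: observed counts differ from expected distribution
df = k - 1 = 4
χ² = Σ(O - E)²/E
   = (18 - 21.8)²/21.8 + (22 - 21.8)²/21.8 + (16 - 21.8)²/21.8 + (28 - 21.8)²/21.8 + (25 - 21.8)²/21.8
   = 0.662 + 0.002 + 1.543 + 1.763 + 0.470
   = 4.44
p-value = 0.3497

Since p-value > α = 0.05, we fail to reject H₀.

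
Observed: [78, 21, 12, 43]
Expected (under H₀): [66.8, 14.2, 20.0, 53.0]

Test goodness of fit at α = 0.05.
Chi-square goodness of fit test:
H₀: observed counts match expected distribution
H₁: observed counts differ from expected distribution
df = k - 1 = 3
χ² = Σ(O - E)²/E
   = (78 - 66.8)²/66.8 + (21 - 14.2)²/14.2 + (12 - 20.0)²/20.0 + (43 - 53.0)²/53.0
   = 1.878 + 3.256 + 3.200 + 1.887
   = 10.22
p-value = 0.0168

Since p-value < α = 0.05, we reject H₀.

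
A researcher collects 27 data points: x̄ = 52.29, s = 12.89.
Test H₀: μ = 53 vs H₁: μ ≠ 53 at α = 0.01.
One-sample t-test:
H₀: μ = 53
H₁: μ ≠ 53
df = n - 1 = 26
t = (x̄ - μ₀) / (s/√n) = (52.29 - 53) / (12.89/√27) = -0.286
p-value = 0.7770

Since p-value > α = 0.01, we fail to reject H₀.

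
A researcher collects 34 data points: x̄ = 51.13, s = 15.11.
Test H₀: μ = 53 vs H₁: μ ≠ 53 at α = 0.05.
One-sample t-test:
H₀: μ = 53
H₁: μ ≠ 53
df = n - 1 = 33
t = (x̄ - μ₀) / (s/√n) = (51.13 - 53) / (15.11/√34) = -0.722
p-value = 0.4756

Since p-value > α = 0.05, we fail to reject H₀.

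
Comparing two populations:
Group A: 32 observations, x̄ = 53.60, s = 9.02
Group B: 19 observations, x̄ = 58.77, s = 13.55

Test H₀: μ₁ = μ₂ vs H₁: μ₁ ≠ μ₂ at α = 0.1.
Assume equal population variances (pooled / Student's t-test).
Student's two-sample t-test (equal variances):
H₀: μ₁ = μ₂
H₁: μ₁ ≠ μ₂
df = n₁ + n₂ - 2 = 49
Pooled variance s_p² = [(n₁-1)s₁² + (n₂-1)s₂²] / (n₁ + n₂ - 2) = [(31)(9.02²) + (18)(13.55²)] / 49 = 118.9187
SE = √(s_p²(1/n₁ + 1/n₂)) = √(118.9187 × (1/32 + 1/19)) = 3.1583
t = (x̄₁ - x̄₂) / SE = (53.60 - 58.77) / 3.1583 = -5.17 / 3.1583 = -1.637
p-value = 0.1081

Since p-value > α = 0.1, we fail to reject H₀.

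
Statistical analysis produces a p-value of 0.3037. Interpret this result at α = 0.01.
Since p = 0.3037 > α = 0.01, fail to reject H₀.
There is insufficient evidence to reject the null hypothesis; the result is not statistically significant at the 0.01 level.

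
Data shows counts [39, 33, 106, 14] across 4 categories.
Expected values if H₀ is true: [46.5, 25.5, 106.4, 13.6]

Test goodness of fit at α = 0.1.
Chi-square goodness of fit test:
H₀: observed counts match expected distribution
H₁: observed counts differ from expected distribution
df = k - 1 = 3
χ² = Σ(O - E)²/E
   = (39 - 46.5)²/46.5 + (33 - 25.5)²/25.5 + (106 - 106.4)²/106.4 + (14 - 13.6)²/13.6
   = 1.210 + 2.206 + 0.002 + 0.012
   = 3.43
p-value = 0.3301

Since p-value > α = 0.1, we fail to reject H₀.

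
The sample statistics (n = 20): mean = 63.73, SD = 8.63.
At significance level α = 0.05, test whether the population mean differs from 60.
One-sample t-test:
H₀: μ = 60
H₁: μ ≠ 60
df = n - 1 = 19
t = (x̄ - μ₀) / (s/√n) = (63.73 - 60) / (8.63/√20) = 1.933
p-value = 0.0683

Since p-value > α = 0.05, we fail to reject H₀.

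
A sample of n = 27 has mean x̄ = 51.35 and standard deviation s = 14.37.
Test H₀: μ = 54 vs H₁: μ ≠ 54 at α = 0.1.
One-sample t-test:
H₀: μ = 54
H₁: μ ≠ 54
df = n - 1 = 26
t = (x̄ - μ₀) / (s/√n) = (51.35 - 54) / (14.37/√27) = -0.958
p-value = 0.3468

Since p-value > α = 0.1, we fail to reject H₀.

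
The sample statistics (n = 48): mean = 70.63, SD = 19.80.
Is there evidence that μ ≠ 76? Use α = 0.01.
One-sample t-test:
H₀: μ = 76
H₁: μ ≠ 76
df = n - 1 = 47
t = (x̄ - μ₀) / (s/√n) = (70.63 - 76) / (19.80/√48) = -1.879
p-value = 0.0665

Since p-value > α = 0.01, we fail to reject H₀.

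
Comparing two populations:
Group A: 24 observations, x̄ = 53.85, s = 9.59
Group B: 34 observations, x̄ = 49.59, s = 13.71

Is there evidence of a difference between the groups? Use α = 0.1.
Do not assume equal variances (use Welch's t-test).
Welch's two-sample t-test:
H₀: μ₁ = μ₂
H₁: μ₁ ≠ μ₂
s₁²/n₁ = 9.59²/24 = 3.8320,  s₂²/n₂ = 13.71²/34 = 5.5284
SE = √(s₁²/n₁ + s₂²/n₂) = √(3.8320 + 5.5284) = 3.0595
df (Welch-Satterthwaite) = (s₁²/n₁ + s₂²/n₂)² / [(s₁²/n₁)²/(n₁-1) + (s₂²/n₂)²/(n₂-1)] ≈ 56.00
t = (x̄₁ - x̄₂) / SE = (53.85 - 49.59) / 3.0595 = 4.26 / 3.0595 = 1.392
p-value = 0.1693

Since p-value > α = 0.1, we fail to reject H₀.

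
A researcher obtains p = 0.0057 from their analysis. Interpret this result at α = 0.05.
Since p = 0.0057 < α = 0.05, reject H₀.
There is sufficient evidence to reject the null hypothesis; the result is statistically significant at the 0.05 level.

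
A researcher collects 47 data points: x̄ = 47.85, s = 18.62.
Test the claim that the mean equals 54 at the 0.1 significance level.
One-sample t-test:
H₀: μ = 54
H₁: μ ≠ 54
df = n - 1 = 46
t = (x̄ - μ₀) / (s/√n) = (47.85 - 54) / (18.62/√47) = -2.264
p-value = 0.0283

Since p-value < α = 0.1, we reject H₀.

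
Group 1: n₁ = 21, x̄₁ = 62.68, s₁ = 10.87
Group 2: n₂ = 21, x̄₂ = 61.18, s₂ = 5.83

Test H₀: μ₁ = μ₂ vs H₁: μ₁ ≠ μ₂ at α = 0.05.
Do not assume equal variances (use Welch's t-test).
Welch's two-sample t-test:
H₀: μ₁ = μ₂
H₁: μ₁ ≠ μ₂
s₁²/n₁ = 10.87²/21 = 5.6265,  s₂²/n₂ = 5.83²/21 = 1.6185
SE = √(s₁²/n₁ + s₂²/n₂) = √(5.6265 + 1.6185) = 2.6917
df (Welch-Satterthwaite) = (s₁²/n₁ + s₂²/n₂)² / [(s₁²/n₁)²/(n₁-1) + (s₂²/n₂)²/(n₂-1)] ≈ 30.63
t = (x̄₁ - x̄₂) / SE = (62.68 - 61.18) / 2.6917 = 1.50 / 2.6917 = 0.557
p-value = 0.5814

Since p-value > α = 0.05, we fail to reject H₀.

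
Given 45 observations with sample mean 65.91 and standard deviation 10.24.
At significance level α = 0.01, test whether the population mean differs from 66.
One-sample t-test:
H₀: μ = 66
H₁: μ ≠ 66
df = n - 1 = 44
t = (x̄ - μ₀) / (s/√n) = (65.91 - 66) / (10.24/√45) = -0.059
p-value = 0.9533

Since p-value > α = 0.01, we fail to reject H₀.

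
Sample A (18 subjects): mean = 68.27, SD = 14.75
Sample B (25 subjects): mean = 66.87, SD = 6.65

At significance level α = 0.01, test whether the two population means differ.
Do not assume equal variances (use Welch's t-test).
Welch's two-sample t-test:
H₀: μ₁ = μ₂
H₁: μ₁ ≠ μ₂
s₁²/n₁ = 14.75²/18 = 12.0868,  s₂²/n₂ = 6.65²/25 = 1.7689
SE = √(s₁²/n₁ + s₂²/n₂) = √(12.0868 + 1.7689) = 3.7223
df (Welch-Satterthwaite) = (s₁²/n₁ + s₂²/n₂)² / [(s₁²/n₁)²/(n₁-1) + (s₂²/n₂)²/(n₂-1)] ≈ 22.01
t = (x̄₁ - x̄₂) / SE = (68.27 - 66.87) / 3.7223 = 1.40 / 3.7223 = 0.376
p-value = 0.7104

Since p-value > α = 0.01, we fail to reject H₀.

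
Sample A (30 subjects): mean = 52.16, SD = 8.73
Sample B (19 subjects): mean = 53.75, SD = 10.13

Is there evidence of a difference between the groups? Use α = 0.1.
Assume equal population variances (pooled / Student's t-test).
Student's two-sample t-test (equal variances):
H₀: μ₁ = μ₂
H₁: μ₁ ≠ μ₂
df = n₁ + n₂ - 2 = 47
Pooled variance s_p² = [(n₁-1)s₁² + (n₂-1)s₂²] / (n₁ + n₂ - 2) = [(29)(8.73²) + (18)(10.13²)] / 47 = 86.3251
SE = √(s_p²(1/n₁ + 1/n₂)) = √(86.3251 × (1/30 + 1/19)) = 2.7241
t = (x̄₁ - x̄₂) / SE = (52.16 - 53.75) / 2.7241 = -1.59 / 2.7241 = -0.584
p-value = 0.5622

Since p-value > α = 0.1, we fail to reject H₀.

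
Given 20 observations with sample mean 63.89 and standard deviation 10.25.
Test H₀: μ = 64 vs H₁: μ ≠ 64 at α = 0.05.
One-sample t-test:
H₀: μ = 64
H₁: μ ≠ 64
df = n - 1 = 19
t = (x̄ - μ₀) / (s/√n) = (63.89 - 64) / (10.25/√20) = -0.048
p-value = 0.9622

Since p-value > α = 0.05, we fail to reject H₀.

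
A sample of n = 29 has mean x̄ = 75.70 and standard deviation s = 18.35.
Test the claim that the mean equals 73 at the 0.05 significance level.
One-sample t-test:
H₀: μ = 73
H₁: μ ≠ 73
df = n - 1 = 28
t = (x̄ - μ₀) / (s/√n) = (75.70 - 73) / (18.35/√29) = 0.792
p-value = 0.4348

Since p-value > α = 0.05, we fail to reject H₀.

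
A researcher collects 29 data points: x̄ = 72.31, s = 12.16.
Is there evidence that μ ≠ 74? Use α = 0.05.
One-sample t-test:
H₀: μ = 74
H₁: μ ≠ 74
df = n - 1 = 28
t = (x̄ - μ₀) / (s/√n) = (72.31 - 74) / (12.16/√29) = -0.748
p-value = 0.4604

Since p-value > α = 0.05, we fail to reject H₀.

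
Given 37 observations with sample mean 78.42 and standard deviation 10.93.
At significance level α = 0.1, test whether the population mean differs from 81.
One-sample t-test:
H₀: μ = 81
H₁: μ ≠ 81
df = n - 1 = 36
t = (x̄ - μ₀) / (s/√n) = (78.42 - 81) / (10.93/√37) = -1.436
p-value = 0.1597

Since p-value > α = 0.1, we fail to reject H₀.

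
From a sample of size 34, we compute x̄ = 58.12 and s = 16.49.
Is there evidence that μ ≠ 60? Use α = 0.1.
One-sample t-test:
H₀: μ = 60
H₁: μ ≠ 60
df = n - 1 = 33
t = (x̄ - μ₀) / (s/√n) = (58.12 - 60) / (16.49/√34) = -0.665
p-value = 0.5108

Since p-value > α = 0.1, we fail to reject H₀.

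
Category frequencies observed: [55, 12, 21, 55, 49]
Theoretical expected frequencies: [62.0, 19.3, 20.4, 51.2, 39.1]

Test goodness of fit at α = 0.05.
Chi-square goodness of fit test:
H₀: observed counts match expected distribution
H₁: observed counts differ from expected distribution
df = k - 1 = 4
χ² = Σ(O - E)²/E
   = (55 - 62.0)²/62.0 + (12 - 19.3)²/19.3 + (21 - 20.4)²/20.4 + (55 - 51.2)²/51.2 + (49 - 39.1)²/39.1
   = 0.790 + 2.761 + 0.018 + 0.282 + 2.507
   = 6.36
p-value = 0.1740

Since p-value > α = 0.05, we fail to reject H₀.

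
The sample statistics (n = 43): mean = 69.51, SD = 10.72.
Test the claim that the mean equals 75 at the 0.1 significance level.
One-sample t-test:
H₀: μ = 75
H₁: μ ≠ 75
df = n - 1 = 42
t = (x̄ - μ₀) / (s/√n) = (69.51 - 75) / (10.72/√43) = -3.358
p-value = 0.0017

Since p-value < α = 0.1, we reject H₀.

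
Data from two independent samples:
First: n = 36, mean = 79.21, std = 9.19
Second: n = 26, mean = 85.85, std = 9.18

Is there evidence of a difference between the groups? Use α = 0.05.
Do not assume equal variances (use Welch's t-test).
Welch's two-sample t-test:
H₀: μ₁ = μ₂
H₁: μ₁ ≠ μ₂
s₁²/n₁ = 9.19²/36 = 2.3460,  s₂²/n₂ = 9.18²/26 = 3.2412
SE = √(s₁²/n₁ + s₂²/n₂) = √(2.3460 + 3.2412) = 2.3637
df (Welch-Satterthwaite) = (s₁²/n₁ + s₂²/n₂)² / [(s₁²/n₁)²/(n₁-1) + (s₂²/n₂)²/(n₂-1)] ≈ 54.06
t = (x̄₁ - x̄₂) / SE = (79.21 - 85.85) / 2.3637 = -6.64 / 2.3637 = -2.809
p-value = 0.0069

Since p-value < α = 0.05, we reject H₀.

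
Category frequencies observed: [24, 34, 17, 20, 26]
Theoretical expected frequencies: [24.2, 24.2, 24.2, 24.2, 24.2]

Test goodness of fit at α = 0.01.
Chi-square goodness of fit test:
H₀: observed counts match expected distribution
H₁: observed counts differ from expected distribution
df = k - 1 = 4
χ² = Σ(O - E)²/E
   = (24 - 24.2)²/24.2 + (34 - 24.2)²/24.2 + (17 - 24.2)²/24.2 + (20 - 24.2)²/24.2 + (26 - 24.2)²/24.2
   = 0.002 + 3.969 + 2.142 + 0.729 + 0.134
   = 6.98
p-value = 0.1372

Since p-value > α = 0.01, we fail to reject H₀.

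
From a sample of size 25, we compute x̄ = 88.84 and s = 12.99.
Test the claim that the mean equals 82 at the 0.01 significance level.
One-sample t-test:
H₀: μ = 82
H₁: μ ≠ 82
df = n - 1 = 24
t = (x̄ - μ₀) / (s/√n) = (88.84 - 82) / (12.99/√25) = 2.633
p-value = 0.0146

Since p-value > α = 0.01, we fail to reject H₀.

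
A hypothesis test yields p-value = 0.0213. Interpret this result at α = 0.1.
Since p = 0.0213 < α = 0.1, reject H₀.
There is sufficient evidence to reject the null hypothesis; the result is statistically significant at the 0.1 level.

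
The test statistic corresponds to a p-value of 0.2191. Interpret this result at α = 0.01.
Since p = 0.2191 > α = 0.01, fail to reject H₀.
There is insufficient evidence to reject the null hypothesis; the result is not statistically significant at the 0.01 level.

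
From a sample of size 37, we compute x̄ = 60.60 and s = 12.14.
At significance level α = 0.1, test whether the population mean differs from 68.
One-sample t-test:
H₀: μ = 68
H₁: μ ≠ 68
df = n - 1 = 36
t = (x̄ - μ₀) / (s/√n) = (60.60 - 68) / (12.14/√37) = -3.708
p-value = 0.0007

Since p-value < α = 0.1, we reject H₀.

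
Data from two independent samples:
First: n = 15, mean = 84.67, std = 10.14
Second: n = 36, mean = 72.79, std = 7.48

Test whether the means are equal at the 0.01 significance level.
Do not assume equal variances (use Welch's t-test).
Welch's two-sample t-test:
H₀: μ₁ = μ₂
H₁: μ₁ ≠ μ₂
s₁²/n₁ = 10.14²/15 = 6.8546,  s₂²/n₂ = 7.48²/36 = 1.5542
SE = √(s₁²/n₁ + s₂²/n₂) = √(6.8546 + 1.5542) = 2.8998
df (Welch-Satterthwaite) = (s₁²/n₁ + s₂²/n₂)² / [(s₁²/n₁)²/(n₁-1) + (s₂²/n₂)²/(n₂-1)] ≈ 20.64
t = (x̄₁ - x̄₂) / SE = (84.67 - 72.79) / 2.8998 = 11.88 / 2.8998 = 4.097
p-value = 0.0005

Since p-value < α = 0.01, we reject H₀.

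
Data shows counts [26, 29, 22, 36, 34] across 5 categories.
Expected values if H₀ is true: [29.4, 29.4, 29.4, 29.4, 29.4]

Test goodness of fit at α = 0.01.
Chi-square goodness of fit test:
H₀: observed counts match expected distribution
H₁: observed counts differ from expected distribution
df = k - 1 = 4
χ² = Σ(O - E)²/E
   = (26 - 29.4)²/29.4 + (29 - 29.4)²/29.4 + (22 - 29.4)²/29.4 + (36 - 29.4)²/29.4 + (34 - 29.4)²/29.4
   = 0.393 + 0.005 + 1.863 + 1.482 + 0.720
   = 4.46
p-value = 0.3470

Since p-value > α = 0.01, we fail to reject H₀.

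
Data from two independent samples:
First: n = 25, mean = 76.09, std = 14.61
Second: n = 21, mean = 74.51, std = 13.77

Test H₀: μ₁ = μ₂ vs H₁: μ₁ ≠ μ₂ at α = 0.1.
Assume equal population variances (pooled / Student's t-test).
Student's two-sample t-test (equal variances):
H₀: μ₁ = μ₂
H₁: μ₁ ≠ μ₂
df = n₁ + n₂ - 2 = 44
Pooled variance s_p² = [(n₁-1)s₁² + (n₂-1)s₂²] / (n₁ + n₂ - 2) = [(24)(14.61²) + (20)(13.77²)] / 44 = 202.6161
SE = √(s_p²(1/n₁ + 1/n₂)) = √(202.6161 × (1/25 + 1/21)) = 4.2134
t = (x̄₁ - x̄₂) / SE = (76.09 - 74.51) / 4.2134 = 1.58 / 4.2134 = 0.375
p-value = 0.7095

Since p-value > α = 0.1, we fail to reject H₀.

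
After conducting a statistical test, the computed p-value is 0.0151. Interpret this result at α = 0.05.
Since p = 0.0151 < α = 0.05, reject H₀.
There is sufficient evidence to reject the null hypothesis; the result is statistically significant at the 0.05 level.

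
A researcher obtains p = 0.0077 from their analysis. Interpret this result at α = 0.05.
Since p = 0.0077 < α = 0.05, reject H₀.
There is sufficient evidence to reject the null hypothesis; the result is statistically significant at the 0.05 level.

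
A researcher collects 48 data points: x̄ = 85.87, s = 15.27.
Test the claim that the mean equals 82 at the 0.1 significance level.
One-sample t-test:
H₀: μ = 82
H₁: μ ≠ 82
df = n - 1 = 47
t = (x̄ - μ₀) / (s/√n) = (85.87 - 82) / (15.27/√48) = 1.756
p-value = 0.0856

Since p-value < α = 0.1, we reject H₀.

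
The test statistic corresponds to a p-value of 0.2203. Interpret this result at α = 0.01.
Since p = 0.2203 > α = 0.01, fail to reject H₀.
There is insufficient evidence to reject the null hypothesis; the result is not statistically significant at the 0.01 level.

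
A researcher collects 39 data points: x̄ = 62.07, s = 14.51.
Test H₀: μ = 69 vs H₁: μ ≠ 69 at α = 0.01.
One-sample t-test:
H₀: μ = 69
H₁: μ ≠ 69
df = n - 1 = 38
t = (x̄ - μ₀) / (s/√n) = (62.07 - 69) / (14.51/√39) = -2.983
p-value = 0.0050

Since p-value < α = 0.01, we reject H₀.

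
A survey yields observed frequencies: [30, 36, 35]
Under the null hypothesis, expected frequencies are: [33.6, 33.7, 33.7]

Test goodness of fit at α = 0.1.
Chi-square goodness of fit test:
H₀: observed counts match expected distribution
H₁: observed counts differ from expected distribution
df = k - 1 = 2
χ² = Σ(O - E)²/E
   = (30 - 33.6)²/33.6 + (36 - 33.7)²/33.7 + (35 - 33.7)²/33.7
   = 0.386 + 0.157 + 0.050
   = 0.59
p-value = 0.7435

Since p-value > α = 0.1, we fail to reject H₀.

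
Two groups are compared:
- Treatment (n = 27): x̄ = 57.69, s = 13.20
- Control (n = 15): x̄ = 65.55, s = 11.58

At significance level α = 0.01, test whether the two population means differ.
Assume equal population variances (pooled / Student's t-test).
Student's two-sample t-test (equal variances):
H₀: μ₁ = μ₂
H₁: μ₁ ≠ μ₂
df = n₁ + n₂ - 2 = 40
Pooled variance s_p² = [(n₁-1)s₁² + (n₂-1)s₂²] / (n₁ + n₂ - 2) = [(26)(13.20²) + (14)(11.58²)] / 40 = 160.1897
SE = √(s_p²(1/n₁ + 1/n₂)) = √(160.1897 × (1/27 + 1/15)) = 4.0758
t = (x̄₁ - x̄₂) / SE = (57.69 - 65.55) / 4.0758 = -7.86 / 4.0758 = -1.928
p-value = 0.0609

Since p-value > α = 0.01, we fail to reject H₀.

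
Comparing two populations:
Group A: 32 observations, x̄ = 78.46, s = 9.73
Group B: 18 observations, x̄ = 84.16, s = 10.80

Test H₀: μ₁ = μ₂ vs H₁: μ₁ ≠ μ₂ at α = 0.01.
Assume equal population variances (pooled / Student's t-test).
Student's two-sample t-test (equal variances):
H₀: μ₁ = μ₂
H₁: μ₁ ≠ μ₂
df = n₁ + n₂ - 2 = 48
Pooled variance s_p² = [(n₁-1)s₁² + (n₂-1)s₂²] / (n₁ + n₂ - 2) = [(31)(9.73²) + (17)(10.80²)] / 48 = 102.4529
SE = √(s_p²(1/n₁ + 1/n₂)) = √(102.4529 × (1/32 + 1/18)) = 2.9822
t = (x̄₁ - x̄₂) / SE = (78.46 - 84.16) / 2.9822 = -5.70 / 2.9822 = -1.911
p-value = 0.0619

Since p-value > α = 0.01, we fail to reject H₀.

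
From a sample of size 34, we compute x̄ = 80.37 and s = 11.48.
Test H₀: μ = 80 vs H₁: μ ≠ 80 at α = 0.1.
One-sample t-test:
H₀: μ = 80
H₁: μ ≠ 80
df = n - 1 = 33
t = (x̄ - μ₀) / (s/√n) = (80.37 - 80) / (11.48/√34) = 0.188
p-value = 0.8521

Since p-value > α = 0.1, we fail to reject H₀.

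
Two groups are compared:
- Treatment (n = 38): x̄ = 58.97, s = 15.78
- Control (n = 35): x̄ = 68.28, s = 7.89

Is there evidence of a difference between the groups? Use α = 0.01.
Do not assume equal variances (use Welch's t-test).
Welch's two-sample t-test:
H₀: μ₁ = μ₂
H₁: μ₁ ≠ μ₂
s₁²/n₁ = 15.78²/38 = 6.5529,  s₂²/n₂ = 7.89²/35 = 1.7786
SE = √(s₁²/n₁ + s₂²/n₂) = √(6.5529 + 1.7786) = 2.8864
df (Welch-Satterthwaite) = (s₁²/n₁ + s₂²/n₂)² / [(s₁²/n₁)²/(n₁-1) + (s₂²/n₂)²/(n₂-1)] ≈ 55.37
t = (x̄₁ - x̄₂) / SE = (58.97 - 68.28) / 2.8864 = -9.31 / 2.8864 = -3.225
p-value = 0.0021

Since p-value < α = 0.01, we reject H₀.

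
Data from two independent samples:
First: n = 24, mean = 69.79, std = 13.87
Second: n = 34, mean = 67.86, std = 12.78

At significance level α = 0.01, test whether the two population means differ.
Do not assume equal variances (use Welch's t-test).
Welch's two-sample t-test:
H₀: μ₁ = μ₂
H₁: μ₁ ≠ μ₂
s₁²/n₁ = 13.87²/24 = 8.0157,  s₂²/n₂ = 12.78²/34 = 4.8038
SE = √(s₁²/n₁ + s₂²/n₂) = √(8.0157 + 4.8038) = 3.5804
df (Welch-Satterthwaite) = (s₁²/n₁ + s₂²/n₂)² / [(s₁²/n₁)²/(n₁-1) + (s₂²/n₂)²/(n₂-1)] ≈ 47.05
t = (x̄₁ - x̄₂) / SE = (69.79 - 67.86) / 3.5804 = 1.93 / 3.5804 = 0.539
p-value = 0.5924

Since p-value > α = 0.01, we fail to reject H₀.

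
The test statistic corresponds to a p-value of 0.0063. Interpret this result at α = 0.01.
Since p = 0.0063 < α = 0.01, reject H₀.
There is sufficient evidence to reject the null hypothesis; the result is statistically significant at the 0.01 level.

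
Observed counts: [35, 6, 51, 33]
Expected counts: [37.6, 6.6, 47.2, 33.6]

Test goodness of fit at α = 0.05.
Chi-square goodness of fit test:
H₀: observed counts match expected distribution
H₁: observed counts differ from expected distribution
df = k - 1 = 3
χ² = Σ(O - E)²/E
   = (35 - 37.6)²/37.6 + (6 - 6.6)²/6.6 + (51 - 47.2)²/47.2 + (33 - 33.6)²/33.6
   = 0.180 + 0.055 + 0.306 + 0.011
   = 0.55
p-value = 0.9076

Since p-value > α = 0.05, we fail to reject H₀.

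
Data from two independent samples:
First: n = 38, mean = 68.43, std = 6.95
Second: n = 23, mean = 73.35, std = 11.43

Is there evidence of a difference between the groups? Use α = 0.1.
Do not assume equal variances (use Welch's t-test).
Welch's two-sample t-test:
H₀: μ₁ = μ₂
H₁: μ₁ ≠ μ₂
s₁²/n₁ = 6.95²/38 = 1.2711,  s₂²/n₂ = 11.43²/23 = 5.6802
SE = √(s₁²/n₁ + s₂²/n₂) = √(1.2711 + 5.6802) = 2.6365
df (Welch-Satterthwaite) = (s₁²/n₁ + s₂²/n₂)² / [(s₁²/n₁)²/(n₁-1) + (s₂²/n₂)²/(n₂-1)] ≈ 32.00
t = (x̄₁ - x̄₂) / SE = (68.43 - 73.35) / 2.6365 = -4.92 / 2.6365 = -1.866
p-value = 0.0712

Since p-value < α = 0.1, we reject H₀.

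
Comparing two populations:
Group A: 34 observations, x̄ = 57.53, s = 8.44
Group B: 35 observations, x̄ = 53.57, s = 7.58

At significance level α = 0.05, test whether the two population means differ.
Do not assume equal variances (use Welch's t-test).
Welch's two-sample t-test:
H₀: μ₁ = μ₂
H₁: μ₁ ≠ μ₂
s₁²/n₁ = 8.44²/34 = 2.0951,  s₂²/n₂ = 7.58²/35 = 1.6416
SE = √(s₁²/n₁ + s₂²/n₂) = √(2.0951 + 1.6416) = 1.9331
df (Welch-Satterthwaite) = (s₁²/n₁ + s₂²/n₂)² / [(s₁²/n₁)²/(n₁-1) + (s₂²/n₂)²/(n₂-1)] ≈ 65.78
t = (x̄₁ - x̄₂) / SE = (57.53 - 53.57) / 1.9331 = 3.96 / 1.9331 = 2.049
p-value = 0.0445

Since p-value < α = 0.05, we reject H₀.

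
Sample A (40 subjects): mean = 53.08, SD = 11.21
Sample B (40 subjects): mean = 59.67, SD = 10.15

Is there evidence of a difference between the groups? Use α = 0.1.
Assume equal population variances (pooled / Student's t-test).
Student's two-sample t-test (equal variances):
H₀: μ₁ = μ₂
H₁: μ₁ ≠ μ₂
df = n₁ + n₂ - 2 = 78
Pooled variance s_p² = [(n₁-1)s₁² + (n₂-1)s₂²] / (n₁ + n₂ - 2) = [(39)(11.21²) + (39)(10.15²)] / 78 = 114.3433
SE = √(s_p²(1/n₁ + 1/n₂)) = √(114.3433 × (1/40 + 1/40)) = 2.3911
t = (x̄₁ - x̄₂) / SE = (53.08 - 59.67) / 2.3911 = -6.59 / 2.3911 = -2.756
p-value = 0.0073

Since p-value < α = 0.1, we reject H₀.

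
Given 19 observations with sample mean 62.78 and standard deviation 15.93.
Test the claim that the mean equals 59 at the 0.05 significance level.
One-sample t-test:
H₀: μ = 59
H₁: μ ≠ 59
df = n - 1 = 18
t = (x̄ - μ₀) / (s/√n) = (62.78 - 59) / (15.93/√19) = 1.034
p-value = 0.3147

Since p-value > α = 0.05, we fail to reject H₀.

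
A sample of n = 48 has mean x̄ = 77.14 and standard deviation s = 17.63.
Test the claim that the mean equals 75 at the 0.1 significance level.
One-sample t-test:
H₀: μ = 75
H₁: μ ≠ 75
df = n - 1 = 47
t = (x̄ - μ₀) / (s/√n) = (77.14 - 75) / (17.63/√48) = 0.841
p-value = 0.4046

Since p-value > α = 0.1, we fail to reject H₀.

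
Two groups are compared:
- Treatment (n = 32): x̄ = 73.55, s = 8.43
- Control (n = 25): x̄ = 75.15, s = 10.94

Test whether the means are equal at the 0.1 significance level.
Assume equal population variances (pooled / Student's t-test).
Student's two-sample t-test (equal variances):
H₀: μ₁ = μ₂
H₁: μ₁ ≠ μ₂
df = n₁ + n₂ - 2 = 55
Pooled variance s_p² = [(n₁-1)s₁² + (n₂-1)s₂²] / (n₁ + n₂ - 2) = [(31)(8.43²) + (24)(10.94²)] / 55 = 92.2803
SE = √(s_p²(1/n₁ + 1/n₂)) = √(92.2803 × (1/32 + 1/25)) = 2.5642
t = (x̄₁ - x̄₂) / SE = (73.55 - 75.15) / 2.5642 = -1.60 / 2.5642 = -0.624
p-value = 0.5352

Since p-value > α = 0.1, we fail to reject H₀.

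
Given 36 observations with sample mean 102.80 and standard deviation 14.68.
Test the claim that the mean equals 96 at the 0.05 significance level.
One-sample t-test:
H₀: μ = 96
H₁: μ ≠ 96
df = n - 1 = 35
t = (x̄ - μ₀) / (s/√n) = (102.80 - 96) / (14.68/√36) = 2.779
p-value = 0.0087

Since p-value < α = 0.05, we reject H₀.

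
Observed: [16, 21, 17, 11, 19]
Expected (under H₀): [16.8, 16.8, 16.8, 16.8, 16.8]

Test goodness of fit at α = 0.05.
Chi-square goodness of fit test:
H₀: observed counts match expected distribution
H₁: observed counts differ from expected distribution
df = k - 1 = 4
χ² = Σ(O - E)²/E
   = (16 - 16.8)²/16.8 + (21 - 16.8)²/16.8 + (17 - 16.8)²/16.8 + (11 - 16.8)²/16.8 + (19 - 16.8)²/16.8
   = 0.038 + 1.050 + 0.002 + 2.002 + 0.288
   = 3.38
p-value = 0.4962

Since p-value > α = 0.05, we fail to reject H₀.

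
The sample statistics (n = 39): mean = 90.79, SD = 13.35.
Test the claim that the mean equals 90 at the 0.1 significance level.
One-sample t-test:
H₀: μ = 90
H₁: μ ≠ 90
df = n - 1 = 38
t = (x̄ - μ₀) / (s/√n) = (90.79 - 90) / (13.35/√39) = 0.370
p-value = 0.7138

Since p-value > α = 0.1, we fail to reject H₀.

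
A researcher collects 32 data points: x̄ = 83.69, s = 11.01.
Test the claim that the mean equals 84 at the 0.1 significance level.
One-sample t-test:
H₀: μ = 84
H₁: μ ≠ 84
df = n - 1 = 31
t = (x̄ - μ₀) / (s/√n) = (83.69 - 84) / (11.01/√32) = -0.159
p-value = 0.8745

Since p-value > α = 0.1, we fail to reject H₀.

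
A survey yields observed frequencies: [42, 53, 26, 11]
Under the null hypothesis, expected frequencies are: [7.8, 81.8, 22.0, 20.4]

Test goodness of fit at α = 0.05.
Chi-square goodness of fit test:
H₀: observed counts match expected distribution
H₁: observed counts differ from expected distribution
df = k - 1 = 3
χ² = Σ(O - E)²/E
   = (42 - 7.8)²/7.8 + (53 - 81.8)²/81.8 + (26 - 22.0)²/22.0 + (11 - 20.4)²/20.4
   = 149.954 + 10.140 + 0.727 + 4.331
   = 165.15
p-value < 0.0001

Since p-value < α = 0.05, we reject H₀.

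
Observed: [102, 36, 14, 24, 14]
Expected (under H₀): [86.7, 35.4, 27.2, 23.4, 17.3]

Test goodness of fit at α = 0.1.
Chi-square goodness of fit test:
H₀: observed counts match expected distribution
H₁: observed counts differ from expected distribution
df = k - 1 = 4
χ² = Σ(O - E)²/E
   = (102 - 86.7)²/86.7 + (36 - 35.4)²/35.4 + (14 - 27.2)²/27.2 + (24 - 23.4)²/23.4 + (14 - 17.3)²/17.3
   = 2.700 + 0.010 + 6.406 + 0.015 + 0.629
   = 9.76
p-value = 0.0447

Since p-value < α = 0.1, we reject H₀.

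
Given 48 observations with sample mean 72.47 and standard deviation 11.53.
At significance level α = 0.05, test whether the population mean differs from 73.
One-sample t-test:
H₀: μ = 73
H₁: μ ≠ 73
df = n - 1 = 47
t = (x̄ - μ₀) / (s/√n) = (72.47 - 73) / (11.53/√48) = -0.318
p-value = 0.7515

Since p-value > α = 0.05, we fail to reject H₀.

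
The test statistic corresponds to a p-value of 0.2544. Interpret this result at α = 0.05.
Since p = 0.2544 > α = 0.05, fail to reject H₀.
There is insufficient evidence to reject the null hypothesis; the result is not statistically significant at the 0.05 level.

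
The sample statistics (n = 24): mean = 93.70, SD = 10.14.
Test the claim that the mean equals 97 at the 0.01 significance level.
One-sample t-test:
H₀: μ = 97
H₁: μ ≠ 97
df = n - 1 = 23
t = (x̄ - μ₀) / (s/√n) = (93.70 - 97) / (10.14/√24) = -1.594
p-value = 0.1245

Since p-value > α = 0.01, we fail to reject H₀.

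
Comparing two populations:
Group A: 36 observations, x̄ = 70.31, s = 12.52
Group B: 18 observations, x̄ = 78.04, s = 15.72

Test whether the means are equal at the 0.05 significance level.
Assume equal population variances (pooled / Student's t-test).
Student's two-sample t-test (equal variances):
H₀: μ₁ = μ₂
H₁: μ₁ ≠ μ₂
df = n₁ + n₂ - 2 = 52
Pooled variance s_p² = [(n₁-1)s₁² + (n₂-1)s₂²] / (n₁ + n₂ - 2) = [(35)(12.52²) + (17)(15.72²)] / 52 = 186.2938
SE = √(s_p²(1/n₁ + 1/n₂)) = √(186.2938 × (1/36 + 1/18)) = 3.9401
t = (x̄₁ - x̄₂) / SE = (70.31 - 78.04) / 3.9401 = -7.73 / 3.9401 = -1.962
p-value = 0.0551

Since p-value > α = 0.05, we fail to reject H₀.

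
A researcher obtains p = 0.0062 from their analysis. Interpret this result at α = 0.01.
Since p = 0.0062 < α = 0.01, reject H₀.
There is sufficient evidence to reject the null hypothesis; the result is statistically significant at the 0.01 level.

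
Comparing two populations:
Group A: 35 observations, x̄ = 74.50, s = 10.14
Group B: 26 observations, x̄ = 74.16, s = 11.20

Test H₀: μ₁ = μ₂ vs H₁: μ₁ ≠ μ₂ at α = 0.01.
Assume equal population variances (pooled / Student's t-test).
Student's two-sample t-test (equal variances):
H₀: μ₁ = μ₂
H₁: μ₁ ≠ μ₂
df = n₁ + n₂ - 2 = 59
Pooled variance s_p² = [(n₁-1)s₁² + (n₂-1)s₂²] / (n₁ + n₂ - 2) = [(34)(10.14²) + (25)(11.20²)] / 59 = 112.4045
SE = √(s_p²(1/n₁ + 1/n₂)) = √(112.4045 × (1/35 + 1/26)) = 2.7450
t = (x̄₁ - x̄₂) / SE = (74.50 - 74.16) / 2.7450 = 0.34 / 2.7450 = 0.124
p-value = 0.9018

Since p-value > α = 0.01, we fail to reject H₀.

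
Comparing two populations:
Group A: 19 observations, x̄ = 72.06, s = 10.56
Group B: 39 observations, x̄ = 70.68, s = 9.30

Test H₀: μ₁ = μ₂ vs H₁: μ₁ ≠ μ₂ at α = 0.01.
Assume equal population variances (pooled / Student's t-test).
Student's two-sample t-test (equal variances):
H₀: μ₁ = μ₂
H₁: μ₁ ≠ μ₂
df = n₁ + n₂ - 2 = 56
Pooled variance s_p² = [(n₁-1)s₁² + (n₂-1)s₂²] / (n₁ + n₂ - 2) = [(18)(10.56²) + (38)(9.30²)] / 56 = 94.5333
SE = √(s_p²(1/n₁ + 1/n₂)) = √(94.5333 × (1/19 + 1/39)) = 2.7202
t = (x̄₁ - x̄₂) / SE = (72.06 - 70.68) / 2.7202 = 1.38 / 2.7202 = 0.507
p-value = 0.6139

Since p-value > α = 0.01, we fail to reject H₀.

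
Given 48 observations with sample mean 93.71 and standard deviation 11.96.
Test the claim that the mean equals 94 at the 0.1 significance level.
One-sample t-test:
H₀: μ = 94
H₁: μ ≠ 94
df = n - 1 = 47
t = (x̄ - μ₀) / (s/√n) = (93.71 - 94) / (11.96/√48) = -0.168
p-value = 0.8673

Since p-value > α = 0.1, we fail to reject H₀.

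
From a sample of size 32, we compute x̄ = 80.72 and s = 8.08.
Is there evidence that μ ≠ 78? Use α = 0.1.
One-sample t-test:
H₀: μ = 78
H₁: μ ≠ 78
df = n - 1 = 31
t = (x̄ - μ₀) / (s/√n) = (80.72 - 78) / (8.08/√32) = 1.904
p-value = 0.0662

Since p-value < α = 0.1, we reject H₀.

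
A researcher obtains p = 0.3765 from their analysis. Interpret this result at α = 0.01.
Since p = 0.3765 > α = 0.01, fail to reject H₀.
There is insufficient evidence to reject the null hypothesis; the result is not statistically significant at the 0.01 level.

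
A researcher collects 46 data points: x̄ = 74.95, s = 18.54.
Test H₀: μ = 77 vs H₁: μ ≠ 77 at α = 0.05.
One-sample t-test:
H₀: μ = 77
H₁: μ ≠ 77
df = n - 1 = 45
t = (x̄ - μ₀) / (s/√n) = (74.95 - 77) / (18.54/√46) = -0.750
p-value = 0.4572

Since p-value > α = 0.05, we fail to reject H₀.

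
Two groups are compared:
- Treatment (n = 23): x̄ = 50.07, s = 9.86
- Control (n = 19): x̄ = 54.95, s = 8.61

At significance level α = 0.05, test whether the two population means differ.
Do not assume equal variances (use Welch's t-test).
Welch's two-sample t-test:
H₀: μ₁ = μ₂
H₁: μ₁ ≠ μ₂
s₁²/n₁ = 9.86²/23 = 4.2269,  s₂²/n₂ = 8.61²/19 = 3.9017
SE = √(s₁²/n₁ + s₂²/n₂) = √(4.2269 + 3.9017) = 2.8511
df (Welch-Satterthwaite) = (s₁²/n₁ + s₂²/n₂)² / [(s₁²/n₁)²/(n₁-1) + (s₂²/n₂)²/(n₂-1)] ≈ 39.86
t = (x̄₁ - x̄₂) / SE = (50.07 - 54.95) / 2.8511 = -4.88 / 2.8511 = -1.712
p-value = 0.0947

Since p-value > α = 0.05, we fail to reject H₀.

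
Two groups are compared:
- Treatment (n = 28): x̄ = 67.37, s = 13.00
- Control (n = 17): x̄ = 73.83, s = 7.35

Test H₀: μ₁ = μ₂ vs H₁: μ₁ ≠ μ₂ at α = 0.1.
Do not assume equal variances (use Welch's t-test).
Welch's two-sample t-test:
H₀: μ₁ = μ₂
H₁: μ₁ ≠ μ₂
s₁²/n₁ = 13.00²/28 = 6.0357,  s₂²/n₂ = 7.35²/17 = 3.1778
SE = √(s₁²/n₁ + s₂²/n₂) = √(6.0357 + 3.1778) = 3.0354
df (Welch-Satterthwaite) = (s₁²/n₁ + s₂²/n₂)² / [(s₁²/n₁)²/(n₁-1) + (s₂²/n₂)²/(n₂-1)] ≈ 42.86
t = (x̄₁ - x̄₂) / SE = (67.37 - 73.83) / 3.0354 = -6.46 / 3.0354 = -2.128
p-value = 0.0391

Since p-value < α = 0.1, we reject H₀.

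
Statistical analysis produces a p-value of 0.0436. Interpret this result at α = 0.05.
Since p = 0.0436 < α = 0.05, reject H₀.
There is sufficient evidence to reject the null hypothesis; the result is statistically significant at the 0.05 level.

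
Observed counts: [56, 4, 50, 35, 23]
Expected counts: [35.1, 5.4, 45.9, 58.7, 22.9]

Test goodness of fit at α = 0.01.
Chi-square goodness of fit test:
H₀: observed counts match expected distribution
H₁: observed counts differ from expected distribution
df = k - 1 = 4
χ² = Σ(O - E)²/E
   = (56 - 35.1)²/35.1 + (4 - 5.4)²/5.4 + (50 - 45.9)²/45.9 + (35 - 58.7)²/58.7 + (23 - 22.9)²/22.9
   = 12.445 + 0.363 + 0.366 + 9.569 + 0.000
   = 22.74
p-value = 0.0001

Since p-value < α = 0.01, we reject H₀.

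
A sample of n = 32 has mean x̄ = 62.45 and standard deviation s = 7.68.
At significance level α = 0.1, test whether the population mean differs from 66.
One-sample t-test:
H₀: μ = 66
H₁: μ ≠ 66
df = n - 1 = 31
t = (x̄ - μ₀) / (s/√n) = (62.45 - 66) / (7.68/√32) = -2.615
p-value = 0.0137

Since p-value < α = 0.1, we reject H₀.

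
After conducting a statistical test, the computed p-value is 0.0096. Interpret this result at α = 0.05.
Since p = 0.0096 < α = 0.05, reject H₀.
There is sufficient evidence to reject the null hypothesis; the result is statistically significant at the 0.05 level.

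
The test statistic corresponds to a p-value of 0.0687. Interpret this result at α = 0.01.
Since p = 0.0687 > α = 0.01, fail to reject H₀.
There is insufficient evidence to reject the null hypothesis; the result is not statistically significant at the 0.01 level.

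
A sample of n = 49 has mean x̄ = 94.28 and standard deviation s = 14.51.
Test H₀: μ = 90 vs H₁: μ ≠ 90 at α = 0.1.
One-sample t-test:
H₀: μ = 90
H₁: μ ≠ 90
df = n - 1 = 48
t = (x̄ - μ₀) / (s/√n) = (94.28 - 90) / (14.51/√49) = 2.065
p-value = 0.0444

Since p-value < α = 0.1, we reject H₀.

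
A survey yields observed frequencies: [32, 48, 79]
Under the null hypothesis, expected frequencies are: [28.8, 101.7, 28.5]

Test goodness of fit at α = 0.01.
Chi-square goodness of fit test:
H₀: observed counts match expected distribution
H₁: observed counts differ from expected distribution
df = k - 1 = 2
χ² = Σ(O - E)²/E
   = (32 - 28.8)²/28.8 + (48 - 101.7)²/101.7 + (79 - 28.5)²/28.5
   = 0.356 + 28.355 + 89.482
   = 118.19
p-value < 0.0001

Since p-value < α = 0.01, we reject H₀.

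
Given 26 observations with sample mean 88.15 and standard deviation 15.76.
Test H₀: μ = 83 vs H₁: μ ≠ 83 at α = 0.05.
One-sample t-test:
H₀: μ = 83
H₁: μ ≠ 83
df = n - 1 = 25
t = (x̄ - μ₀) / (s/√n) = (88.15 - 83) / (15.76/√26) = 1.666
p-value = 0.1081

Since p-value > α = 0.05, we fail to reject H₀.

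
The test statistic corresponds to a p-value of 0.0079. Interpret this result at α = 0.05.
Since p = 0.0079 < α = 0.05, reject H₀.
There is sufficient evidence to reject the null hypothesis; the result is statistically significant at the 0.05 level.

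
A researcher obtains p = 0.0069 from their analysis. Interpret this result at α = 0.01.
Since p = 0.0069 < α = 0.01, reject H₀.
There is sufficient evidence to reject the null hypothesis; the result is statistically significant at the 0.01 level.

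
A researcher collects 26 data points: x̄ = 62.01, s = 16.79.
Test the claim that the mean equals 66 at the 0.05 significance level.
One-sample t-test:
H₀: μ = 66
H₁: μ ≠ 66
df = n - 1 = 25
t = (x̄ - μ₀) / (s/√n) = (62.01 - 66) / (16.79/√26) = -1.212
p-value = 0.2369

Since p-value > α = 0.05, we fail to reject H₀.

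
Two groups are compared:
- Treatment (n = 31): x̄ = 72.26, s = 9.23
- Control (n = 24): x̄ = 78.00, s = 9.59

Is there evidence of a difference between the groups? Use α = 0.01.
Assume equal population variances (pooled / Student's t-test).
Student's two-sample t-test (equal variances):
H₀: μ₁ = μ₂
H₁: μ₁ ≠ μ₂
df = n₁ + n₂ - 2 = 53
Pooled variance s_p² = [(n₁-1)s₁² + (n₂-1)s₂²] / (n₁ + n₂ - 2) = [(30)(9.23²) + (23)(9.59²)] / 53 = 88.1331
SE = √(s_p²(1/n₁ + 1/n₂)) = √(88.1331 × (1/31 + 1/24)) = 2.5525
t = (x̄₁ - x̄₂) / SE = (72.26 - 78.00) / 2.5525 = -5.74 / 2.5525 = -2.249
p-value = 0.0287

Since p-value > α = 0.01, we fail to reject H₀.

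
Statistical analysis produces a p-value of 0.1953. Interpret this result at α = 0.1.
Since p = 0.1953 > α = 0.1, fail to reject H₀.
There is insufficient evidence to reject the null hypothesis; the result is not statistically significant at the 0.1 level.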